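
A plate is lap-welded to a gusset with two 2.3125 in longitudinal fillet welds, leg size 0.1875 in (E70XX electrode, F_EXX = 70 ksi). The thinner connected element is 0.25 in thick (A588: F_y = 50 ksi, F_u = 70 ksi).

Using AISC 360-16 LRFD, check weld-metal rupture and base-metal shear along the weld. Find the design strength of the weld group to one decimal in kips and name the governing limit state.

19.3 kips (weld metal governs)

Weld metal: throat = 0.707×0.1875 = 0.13256 in, L = 2×2.3125 = 4.625 in. φR_n = 0.75 × 0.6 × 70 × 0.13256 × 4.625 = 19.3 kips.
Base metal shear (0.25 in plate): yield φR_n = 1.0×0.6×50×0.25×4.625 = 34.7 kips; rupture φR_n = 0.75×0.6×70×0.25×4.625 = 36.4 kips; take 34.7 kips (yield).
Governing: min(19.3, 34.7) = 19.3 kips → weld metal.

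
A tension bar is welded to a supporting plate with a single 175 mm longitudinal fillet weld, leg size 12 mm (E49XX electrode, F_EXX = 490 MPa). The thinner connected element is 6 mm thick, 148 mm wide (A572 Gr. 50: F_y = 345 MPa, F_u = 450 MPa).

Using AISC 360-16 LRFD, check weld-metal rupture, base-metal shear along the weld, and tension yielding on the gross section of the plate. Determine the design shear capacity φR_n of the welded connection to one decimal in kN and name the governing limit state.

212.6 kN (base-metal shear governs)

Weld metal: throat = 0.707×12 = 8.484 mm, L = 175 mm. φR_n = 0.75 × 0.6 × 490 × 8.484 × 175 = 327.4 kN.
Base metal shear (6 mm plate): yield φR_n = 1.0×0.6×345×6×175 = 217.4 kN; rupture φR_n = 0.75×0.6×450×6×175 = 212.6 kN; take 212.6 kN (rupture).
Tension yield (gross): A_g = 148×6 = 888 mm². φR_n = 0.90 × 345 × 888 = 275.7 kN.
Governing: min(327.4, 212.6, 275.7) = 212.6 kN → base-metal shear.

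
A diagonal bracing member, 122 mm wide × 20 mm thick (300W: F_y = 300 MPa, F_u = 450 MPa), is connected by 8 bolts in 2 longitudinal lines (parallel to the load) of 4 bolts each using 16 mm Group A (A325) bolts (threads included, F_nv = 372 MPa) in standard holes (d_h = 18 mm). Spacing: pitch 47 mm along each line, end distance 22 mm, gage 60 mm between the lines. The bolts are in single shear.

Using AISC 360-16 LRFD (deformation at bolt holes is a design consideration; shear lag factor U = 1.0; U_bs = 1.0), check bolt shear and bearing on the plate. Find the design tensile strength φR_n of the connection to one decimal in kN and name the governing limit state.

448.8 kN (bolt shear governs)

Bolt shear: A_b = π(16)²/4 = 201.06 mm². φR_n = 0.75 × 372 × 201.06 × 8 × 1 = 448.8 kN.
Bearing (20 mm plate, F_u = 450 MPa): end bolts L_c = 22 − 18/2 = 13, R_n = min(1.2×13×20×450, 2.4×16×20×450) = 140.4 kN/bolt; interior L_c = 47 − 18 = 29, R_n = 313.2 kN/bolt. φR_n = 0.75 × (2×140.4 + 6×313.2) = 1620.0 kN.
Governing: min(448.8, 1620.0) = 448.8 kN → bolt shear.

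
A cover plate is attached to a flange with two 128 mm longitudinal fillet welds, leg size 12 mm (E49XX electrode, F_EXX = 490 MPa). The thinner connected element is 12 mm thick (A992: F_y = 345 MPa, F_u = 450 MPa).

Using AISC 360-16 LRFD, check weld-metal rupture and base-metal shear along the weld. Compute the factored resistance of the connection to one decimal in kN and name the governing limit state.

478.9 kN (weld metal governs)

Weld metal: throat = 0.707×12 = 8.484 mm, L = 2×128 = 256 mm. φR_n = 0.75 × 0.6 × 490 × 8.484 × 256 = 478.9 kN.
Base metal shear (12 mm plate): yield φR_n = 1.0×0.6×345×12×256 = 635.9 kN; rupture φR_n = 0.75×0.6×450×12×256 = 622.1 kN; take 622.1 kN (rupture).
Governing: min(478.9, 622.1) = 478.9 kN → weld metal.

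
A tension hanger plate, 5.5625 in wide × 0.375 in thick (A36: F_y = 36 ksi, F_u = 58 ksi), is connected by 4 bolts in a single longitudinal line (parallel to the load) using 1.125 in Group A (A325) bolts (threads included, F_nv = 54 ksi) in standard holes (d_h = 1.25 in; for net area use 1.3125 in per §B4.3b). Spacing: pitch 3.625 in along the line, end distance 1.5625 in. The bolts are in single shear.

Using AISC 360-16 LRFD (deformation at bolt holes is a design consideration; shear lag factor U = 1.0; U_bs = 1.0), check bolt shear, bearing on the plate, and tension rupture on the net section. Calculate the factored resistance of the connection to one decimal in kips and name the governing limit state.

69.3 kips (net-section rupture governs)

Bolt shear: A_b = π(1.125)²/4 = 0.99402 in². φR_n = 0.75 × 54 × 0.99402 × 4 × 1 = 161.0 kips.
Bearing (0.375 in plate, F_u = 58 ksi): end bolts L_c = 1.5625 − 1.25/2 = 0.9375, R_n = min(1.2×0.9375×0.375×58, 2.4×1.125×0.375×58) = 24.469 kips/bolt; interior L_c = 3.625 − 1.25 = 2.375, R_n = 58.725 kips/bolt. φR_n = 0.75 × (1×24.469 + 3×58.725) = 150.5 kips.
Tension rupture (net): A_n = (5.5625 − 1×1.3125)×0.375 = 1.5938 in² (U = 1.0, A_e = A_n). φR_n = 0.75 × 58 × 1.5938 = 69.3 kips.
Governing: min(161.0, 150.5, 69.3) = 69.3 kips → net-section rupture.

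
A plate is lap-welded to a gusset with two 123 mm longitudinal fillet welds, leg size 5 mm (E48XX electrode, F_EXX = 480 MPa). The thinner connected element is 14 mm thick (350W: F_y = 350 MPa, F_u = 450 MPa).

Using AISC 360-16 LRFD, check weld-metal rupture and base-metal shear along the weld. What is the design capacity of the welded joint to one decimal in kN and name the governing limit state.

Weld metal: throat = 0.707×5 = 3.535 mm, L = 2×123 = 246 mm. φR_n = 0.75 × 0.6 × 480 × 3.535 × 246 = 187.8 kN.
Base metal shear (14 mm plate): yield φR_n = 1.0×0.6×350×14×246 = 723.2 kN; rupture φR_n = 0.75×0.6×450×14×246 = 697.4 kN; take 697.4 kN (rupture).
Governing: min(187.8, 697.4) = 187.8 kN → weld metal.

187.8 kN (weld metal governs)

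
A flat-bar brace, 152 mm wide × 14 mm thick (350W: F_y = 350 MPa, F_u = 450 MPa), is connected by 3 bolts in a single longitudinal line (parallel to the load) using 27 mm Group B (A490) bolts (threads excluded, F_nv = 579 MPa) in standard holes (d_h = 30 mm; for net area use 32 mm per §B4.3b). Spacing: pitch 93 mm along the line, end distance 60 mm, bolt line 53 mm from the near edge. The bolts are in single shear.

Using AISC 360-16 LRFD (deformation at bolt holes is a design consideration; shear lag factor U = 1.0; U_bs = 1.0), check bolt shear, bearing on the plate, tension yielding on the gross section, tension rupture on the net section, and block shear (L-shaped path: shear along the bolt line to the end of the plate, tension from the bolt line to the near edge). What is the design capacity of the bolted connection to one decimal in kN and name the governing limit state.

567.0 kN (net-section rupture governs)

Bolt shear: A_b = π(27)²/4 = 572.56 mm². φR_n = 0.75 × 579 × 572.56 × 3 × 1 = 745.9 kN.
Bearing (14 mm plate, F_u = 450 MPa): end bolts L_c = 60 − 30/2 = 45, R_n = min(1.2×45×14×450, 2.4×27×14×450) = 340.2 kN/bolt; interior L_c = 93 − 30 = 63, R_n = 408.24 kN/bolt. φR_n = 0.75 × (1×340.2 + 2×408.24) = 867.5 kN.
Tension yield (gross): A_g = 152×14 = 2128 mm². φR_n = 0.90 × 350 × 2128 = 670.3 kN.
Tension rupture (net): A_n = (152 − 1×32)×14 = 1680 mm² (U = 1.0, A_e = A_n). φR_n = 0.75 × 450 × 1680 = 567.0 kN.
Block shear: shear path 1×[60+2×93] = 1×246 mm, A_gv = 3444, A_nv = 1×(246 − 2.5×32)×14 = 2324 mm²; tension to near edge: (53 − 0.5×32)×14 = 518 mm². R_n = min(0.6×450×2324, 0.6×350×3444) + 1.0×450×518 = min(627.48, 723.24) + 233.1 = 860.58 kN. φR_n = 0.75 × 860.58 = 645.4 kN.
Governing: min(745.9, 867.5, 670.3, 567.0, 645.4) = 567.0 kN → net-section rupture.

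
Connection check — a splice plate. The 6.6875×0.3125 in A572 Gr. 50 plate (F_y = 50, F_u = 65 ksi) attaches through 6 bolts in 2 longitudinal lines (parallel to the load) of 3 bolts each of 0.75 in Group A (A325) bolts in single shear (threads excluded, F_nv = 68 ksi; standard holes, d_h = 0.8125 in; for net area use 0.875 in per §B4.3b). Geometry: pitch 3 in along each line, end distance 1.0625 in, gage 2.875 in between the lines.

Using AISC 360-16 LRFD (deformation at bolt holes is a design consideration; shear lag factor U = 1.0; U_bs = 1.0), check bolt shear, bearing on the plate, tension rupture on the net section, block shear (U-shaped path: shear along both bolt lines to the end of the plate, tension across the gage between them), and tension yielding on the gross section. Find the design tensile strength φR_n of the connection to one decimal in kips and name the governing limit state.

75.2 kips (net-section rupture governs)

Bolt shear: A_b = π(0.75)²/4 = 0.44179 in². φR_n = 0.75 × 68 × 0.44179 × 6 × 1 = 135.2 kips.
Bearing (0.3125 in plate, F_u = 65 ksi): end bolts L_c = 1.0625 − 0.8125/2 = 0.65625, R_n = min(1.2×0.65625×0.3125×65, 2.4×0.75×0.3125×65) = 15.996 kips/bolt; interior L_c = 3 − 0.8125 = 2.1875, R_n = 36.563 kips/bolt. φR_n = 0.75 × (2×15.996 + 4×36.563) = 133.7 kips.
Tension rupture (net): A_n = (6.6875 − 2×0.875)×0.3125 = 1.543 in² (U = 1.0, A_e = A_n). φR_n = 0.75 × 65 × 1.543 = 75.2 kips.
Block shear: shear path 2×[1.0625+2×3] = 2×7.0625 in, A_gv = 4.4141, A_nv = 2×(7.0625 − 2.5×0.875)×0.3125 = 3.0469 in²; tension across gage: (2.875 − 1×0.875)×0.3125 = 0.625 in². R_n = min(0.6×65×3.0469, 0.6×50×4.4141) + 1.0×65×0.625 = min(118.83, 132.42) + 40.625 = 159.46 kips. φR_n = 0.75 × 159.46 = 119.6 kips.
Tension yield (gross): A_g = 6.6875×0.3125 = 2.0898 in². φR_n = 0.90 × 50 × 2.0898 = 94.0 kips.
Governing: min(135.2, 133.7, 75.2, 119.6, 94.0) = 75.2 kips → net-section rupture.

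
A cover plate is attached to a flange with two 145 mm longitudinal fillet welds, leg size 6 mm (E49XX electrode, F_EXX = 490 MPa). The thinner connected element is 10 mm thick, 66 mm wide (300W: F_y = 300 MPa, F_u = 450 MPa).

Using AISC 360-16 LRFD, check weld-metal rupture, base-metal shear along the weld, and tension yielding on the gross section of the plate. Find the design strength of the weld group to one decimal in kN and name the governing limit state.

178.2 kN (gross-section yield governs)

Weld metal: throat = 0.707×6 = 4.242 mm, L = 2×145 = 290 mm. φR_n = 0.75 × 0.6 × 490 × 4.242 × 290 = 271.3 kN.
Base metal shear (10 mm plate): yield φR_n = 1.0×0.6×300×10×290 = 522.0 kN; rupture φR_n = 0.75×0.6×450×10×290 = 587.3 kN; take 522.0 kN (yield).
Tension yield (gross): A_g = 66×10 = 660 mm². φR_n = 0.90 × 300 × 660 = 178.2 kN.
Governing: min(271.3, 522.0, 178.2) = 178.2 kN → gross-section yield.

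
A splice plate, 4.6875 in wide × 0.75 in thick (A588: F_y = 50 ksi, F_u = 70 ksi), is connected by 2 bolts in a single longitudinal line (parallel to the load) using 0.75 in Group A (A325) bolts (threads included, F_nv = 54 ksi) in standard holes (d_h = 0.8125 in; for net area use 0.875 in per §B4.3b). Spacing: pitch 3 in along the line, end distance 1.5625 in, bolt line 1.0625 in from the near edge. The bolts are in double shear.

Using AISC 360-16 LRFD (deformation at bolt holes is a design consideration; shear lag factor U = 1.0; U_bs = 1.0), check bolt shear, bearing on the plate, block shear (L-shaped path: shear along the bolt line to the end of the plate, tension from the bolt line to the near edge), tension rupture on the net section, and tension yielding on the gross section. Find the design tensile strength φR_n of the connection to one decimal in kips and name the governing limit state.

Bolt shear: A_b = π(0.75)²/4 = 0.44179 in². φR_n = 0.75 × 54 × 0.44179 × 2 × 2 = 71.6 kips.
Bearing (0.75 in plate, F_u = 70 ksi): end bolts L_c = 1.5625 − 0.8125/2 = 1.15625, R_n = min(1.2×1.15625×0.75×70, 2.4×0.75×0.75×70) = 72.844 kips/bolt; interior L_c = 3 − 0.8125 = 2.1875, R_n = 94.5 kips/bolt. φR_n = 0.75 × (1×72.844 + 1×94.5) = 125.5 kips.
Block shear: shear path 1×[1.5625+1×3] = 1×4.5625 in, A_gv = 3.4219, A_nv = 1×(4.5625 − 1.5×0.875)×0.75 = 2.4375 in²; tension to near edge: (1.0625 − 0.5×0.875)×0.75 = 0.46875 in². R_n = min(0.6×70×2.4375, 0.6×50×3.4219) + 1.0×70×0.46875 = min(102.38, 102.66) + 32.813 = 135.19 kips. φR_n = 0.75 × 135.19 = 101.4 kips.
Tension rupture (net): A_n = (4.6875 − 1×0.875)×0.75 = 2.8594 in² (U = 1.0, A_e = A_n). φR_n = 0.75 × 70 × 2.8594 = 150.1 kips.
Tension yield (gross): A_g = 4.6875×0.75 = 3.5156 in². φR_n = 0.90 × 50 × 3.5156 = 158.2 kips.
Governing: min(71.6, 125.5, 101.4, 150.1, 158.2) = 71.6 kips → bolt shear.

71.6 kips (bolt shear governs)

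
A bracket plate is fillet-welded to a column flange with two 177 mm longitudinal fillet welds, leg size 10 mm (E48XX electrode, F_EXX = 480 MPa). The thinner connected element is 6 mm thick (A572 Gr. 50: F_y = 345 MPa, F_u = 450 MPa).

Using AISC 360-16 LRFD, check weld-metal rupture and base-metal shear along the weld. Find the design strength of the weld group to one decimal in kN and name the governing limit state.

Weld metal: throat = 0.707×10 = 7.07 mm, L = 2×177 = 354 mm. φR_n = 0.75 × 0.6 × 480 × 7.07 × 354 = 540.6 kN.
Base metal shear (6 mm plate): yield φR_n = 1.0×0.6×345×6×354 = 439.7 kN; rupture φR_n = 0.75×0.6×450×6×354 = 430.1 kN; take 430.1 kN (rupture).
Governing: min(540.6, 430.1) = 430.1 kN → base-metal shear.

430.1 kN (base-metal shear governs)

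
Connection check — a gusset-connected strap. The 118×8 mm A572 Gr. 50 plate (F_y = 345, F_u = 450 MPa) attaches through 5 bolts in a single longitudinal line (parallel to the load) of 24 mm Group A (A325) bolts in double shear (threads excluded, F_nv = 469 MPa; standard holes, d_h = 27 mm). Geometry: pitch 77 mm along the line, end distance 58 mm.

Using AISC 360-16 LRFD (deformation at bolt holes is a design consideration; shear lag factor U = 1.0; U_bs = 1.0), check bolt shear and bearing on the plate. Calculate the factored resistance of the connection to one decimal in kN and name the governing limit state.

766.3 kN (bearing governs)

Bolt shear: A_b = π(24)²/4 = 452.39 mm². φR_n = 0.75 × 469 × 452.39 × 5 × 2 = 1591.3 kN.
Bearing (8 mm plate, F_u = 450 MPa): end bolts L_c = 58 − 27/2 = 44.5, R_n = min(1.2×44.5×8×450, 2.4×24×8×450) = 192.24 kN/bolt; interior L_c = 77 − 27 = 50, R_n = 207.36 kN/bolt. φR_n = 0.75 × (1×192.24 + 4×207.36) = 766.3 kN.
Governing: min(1591.3, 766.3) = 766.3 kN → bearing.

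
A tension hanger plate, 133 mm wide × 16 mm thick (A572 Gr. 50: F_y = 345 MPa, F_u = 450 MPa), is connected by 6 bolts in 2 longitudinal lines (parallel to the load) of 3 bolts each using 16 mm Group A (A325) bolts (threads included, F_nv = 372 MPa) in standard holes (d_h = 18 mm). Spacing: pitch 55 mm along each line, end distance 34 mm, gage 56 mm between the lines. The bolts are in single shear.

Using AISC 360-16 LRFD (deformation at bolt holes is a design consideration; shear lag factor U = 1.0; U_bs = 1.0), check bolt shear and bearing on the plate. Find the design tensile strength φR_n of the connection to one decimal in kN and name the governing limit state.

Bolt shear: A_b = π(16)²/4 = 201.06 mm². φR_n = 0.75 × 372 × 201.06 × 6 × 1 = 336.6 kN.
Bearing (16 mm plate, F_u = 450 MPa): end bolts L_c = 34 − 18/2 = 25, R_n = min(1.2×25×16×450, 2.4×16×16×450) = 216 kN/bolt; interior L_c = 55 − 18 = 37, R_n = 276.48 kN/bolt. φR_n = 0.75 × (2×216 + 4×276.48) = 1153.4 kN.
Governing: min(336.6, 1153.4) = 336.6 kN → bolt shear.

336.6 kN (bolt shear governs)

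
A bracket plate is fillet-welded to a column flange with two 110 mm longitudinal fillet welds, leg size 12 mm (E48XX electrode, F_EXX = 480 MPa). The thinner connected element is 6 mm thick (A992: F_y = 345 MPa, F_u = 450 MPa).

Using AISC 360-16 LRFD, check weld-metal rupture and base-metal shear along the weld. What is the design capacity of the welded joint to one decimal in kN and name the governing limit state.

267.3 kN (base-metal shear governs)

Weld metal: throat = 0.707×12 = 8.484 mm, L = 2×110 = 220 mm. φR_n = 0.75 × 0.6 × 480 × 8.484 × 220 = 403.2 kN.
Base metal shear (6 mm plate): yield φR_n = 1.0×0.6×345×6×220 = 273.2 kN; rupture φR_n = 0.75×0.6×450×6×220 = 267.3 kN; take 267.3 kN (rupture).
Governing: min(403.2, 267.3) = 267.3 kN → base-metal shear.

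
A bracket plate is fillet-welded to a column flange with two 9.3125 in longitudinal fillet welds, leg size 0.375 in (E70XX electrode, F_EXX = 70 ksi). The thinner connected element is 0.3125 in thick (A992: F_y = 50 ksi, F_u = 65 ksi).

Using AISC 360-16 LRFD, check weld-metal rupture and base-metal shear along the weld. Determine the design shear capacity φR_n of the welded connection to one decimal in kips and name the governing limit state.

155.5 kips (weld metal governs)

Weld metal: throat = 0.707×0.375 = 0.26513 in, L = 2×9.3125 = 18.625 in. φR_n = 0.75 × 0.6 × 70 × 0.26513 × 18.625 = 155.5 kips.
Base metal shear (0.3125 in plate): yield φR_n = 1.0×0.6×50×0.3125×18.625 = 174.6 kips; rupture φR_n = 0.75×0.6×65×0.3125×18.625 = 170.2 kips; take 170.2 kips (rupture).
Governing: min(155.5, 170.2) = 155.5 kips → weld metal.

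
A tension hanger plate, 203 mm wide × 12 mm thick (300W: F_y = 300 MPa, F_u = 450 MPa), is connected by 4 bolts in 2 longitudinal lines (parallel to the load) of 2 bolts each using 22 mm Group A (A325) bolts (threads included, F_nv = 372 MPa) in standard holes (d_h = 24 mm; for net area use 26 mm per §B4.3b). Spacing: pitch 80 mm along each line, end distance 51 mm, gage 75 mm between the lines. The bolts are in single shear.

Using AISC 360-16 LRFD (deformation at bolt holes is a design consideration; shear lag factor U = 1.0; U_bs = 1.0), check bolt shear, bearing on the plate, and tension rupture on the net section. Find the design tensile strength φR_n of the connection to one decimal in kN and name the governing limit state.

Bolt shear: A_b = π(22)²/4 = 380.13 mm². φR_n = 0.75 × 372 × 380.13 × 4 × 1 = 424.2 kN.
Bearing (12 mm plate, F_u = 450 MPa): end bolts L_c = 51 − 24/2 = 39, R_n = min(1.2×39×12×450, 2.4×22×12×450) = 252.72 kN/bolt; interior L_c = 80 − 24 = 56, R_n = 285.12 kN/bolt. φR_n = 0.75 × (2×252.72 + 2×285.12) = 806.8 kN.
Tension rupture (net): A_n = (203 − 2×26)×12 = 1812 mm² (U = 1.0, A_e = A_n). φR_n = 0.75 × 450 × 1812 = 611.6 kN.
Governing: min(424.2, 806.8, 611.6) = 424.2 kN → bolt shear.

424.2 kN (bolt shear governs)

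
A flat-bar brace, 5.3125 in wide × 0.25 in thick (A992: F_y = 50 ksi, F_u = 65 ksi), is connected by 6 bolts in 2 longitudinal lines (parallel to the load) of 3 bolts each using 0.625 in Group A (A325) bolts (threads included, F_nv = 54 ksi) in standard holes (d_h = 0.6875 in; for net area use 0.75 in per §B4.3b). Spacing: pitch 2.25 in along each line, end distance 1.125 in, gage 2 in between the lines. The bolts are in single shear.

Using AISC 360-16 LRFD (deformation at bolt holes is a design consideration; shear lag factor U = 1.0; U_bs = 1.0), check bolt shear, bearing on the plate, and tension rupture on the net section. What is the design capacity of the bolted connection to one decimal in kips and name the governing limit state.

46.5 kips (net-section rupture governs)

Bolt shear: A_b = π(0.625)²/4 = 0.3068 in². φR_n = 0.75 × 54 × 0.3068 × 6 × 1 = 74.6 kips.
Bearing (0.25 in plate, F_u = 65 ksi): end bolts L_c = 1.125 − 0.6875/2 = 0.78125, R_n = min(1.2×0.78125×0.25×65, 2.4×0.625×0.25×65) = 15.234 kips/bolt; interior L_c = 2.25 − 0.6875 = 1.5625, R_n = 24.375 kips/bolt. φR_n = 0.75 × (2×15.234 + 4×24.375) = 96.0 kips.
Tension rupture (net): A_n = (5.3125 − 2×0.75)×0.25 = 0.95313 in² (U = 1.0, A_e = A_n). φR_n = 0.75 × 65 × 0.95313 = 46.5 kips.
Governing: min(74.6, 96.0, 46.5) = 46.5 kips → net-section rupture.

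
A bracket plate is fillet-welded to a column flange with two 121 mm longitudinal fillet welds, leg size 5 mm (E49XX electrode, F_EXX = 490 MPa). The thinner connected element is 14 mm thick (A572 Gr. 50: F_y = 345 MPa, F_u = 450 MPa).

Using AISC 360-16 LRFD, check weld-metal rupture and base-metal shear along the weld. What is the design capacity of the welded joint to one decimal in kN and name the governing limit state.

Weld metal: throat = 0.707×5 = 3.535 mm, L = 2×121 = 242 mm. φR_n = 0.75 × 0.6 × 490 × 3.535 × 242 = 188.6 kN.
Base metal shear (14 mm plate): yield φR_n = 1.0×0.6×345×14×242 = 701.3 kN; rupture φR_n = 0.75×0.6×450×14×242 = 686.1 kN; take 686.1 kN (rupture).
Governing: min(188.6, 686.1) = 188.6 kN → weld metal.

188.6 kN (weld metal governs)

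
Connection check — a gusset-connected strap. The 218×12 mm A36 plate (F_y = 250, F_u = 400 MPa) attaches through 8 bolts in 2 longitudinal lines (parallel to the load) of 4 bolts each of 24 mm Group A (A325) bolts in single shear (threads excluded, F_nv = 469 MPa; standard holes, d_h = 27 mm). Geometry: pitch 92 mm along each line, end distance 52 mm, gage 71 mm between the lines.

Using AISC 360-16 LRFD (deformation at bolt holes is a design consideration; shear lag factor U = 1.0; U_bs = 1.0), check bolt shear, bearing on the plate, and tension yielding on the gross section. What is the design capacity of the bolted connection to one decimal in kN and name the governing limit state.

Bolt shear: A_b = π(24)²/4 = 452.39 mm². φR_n = 0.75 × 469 × 452.39 × 8 × 1 = 1273.0 kN.
Bearing (12 mm plate, F_u = 400 MPa): end bolts L_c = 52 − 27/2 = 38.5, R_n = min(1.2×38.5×12×400, 2.4×24×12×400) = 221.76 kN/bolt; interior L_c = 92 − 27 = 65, R_n = 276.48 kN/bolt. φR_n = 0.75 × (2×221.76 + 6×276.48) = 1576.8 kN.
Tension yield (gross): A_g = 218×12 = 2616 mm². φR_n = 0.90 × 250 × 2616 = 588.6 kN.
Governing: min(1273.0, 1576.8, 588.6) = 588.6 kN → gross-section yield.

588.6 kN (gross-section yield governs)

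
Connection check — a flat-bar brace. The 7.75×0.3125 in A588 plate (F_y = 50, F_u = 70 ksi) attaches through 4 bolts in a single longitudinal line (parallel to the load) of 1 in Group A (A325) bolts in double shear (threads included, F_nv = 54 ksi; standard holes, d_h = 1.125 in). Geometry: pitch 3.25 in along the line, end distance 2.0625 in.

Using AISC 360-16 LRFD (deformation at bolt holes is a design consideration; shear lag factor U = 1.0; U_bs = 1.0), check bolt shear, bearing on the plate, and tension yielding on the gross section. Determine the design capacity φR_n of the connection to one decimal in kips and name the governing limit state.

Bolt shear: A_b = π(1)²/4 = 0.7854 in². φR_n = 0.75 × 54 × 0.7854 × 4 × 2 = 254.5 kips.
Bearing (0.3125 in plate, F_u = 70 ksi): end bolts L_c = 2.0625 − 1.125/2 = 1.5, R_n = min(1.2×1.5×0.3125×70, 2.4×1×0.3125×70) = 39.375 kips/bolt; interior L_c = 3.25 − 1.125 = 2.125, R_n = 52.5 kips/bolt. φR_n = 0.75 × (1×39.375 + 3×52.5) = 147.7 kips.
Tension yield (gross): A_g = 7.75×0.3125 = 2.4219 in². φR_n = 0.90 × 50 × 2.4219 = 109.0 kips.
Governing: min(254.5, 147.7, 109.0) = 109.0 kips → gross-section yield.

109.0 kips (gross-section yield governs)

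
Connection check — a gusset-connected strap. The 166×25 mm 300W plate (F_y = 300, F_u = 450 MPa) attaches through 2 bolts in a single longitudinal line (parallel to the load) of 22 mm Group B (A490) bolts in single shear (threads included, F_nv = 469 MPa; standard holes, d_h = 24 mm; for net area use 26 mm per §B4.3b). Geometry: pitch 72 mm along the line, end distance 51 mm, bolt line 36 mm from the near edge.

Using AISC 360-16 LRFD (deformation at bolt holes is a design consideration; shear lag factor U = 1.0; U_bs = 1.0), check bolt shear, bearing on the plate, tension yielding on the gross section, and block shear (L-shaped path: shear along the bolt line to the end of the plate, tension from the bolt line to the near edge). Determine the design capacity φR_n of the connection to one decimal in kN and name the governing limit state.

267.4 kN (bolt shear governs)

Bolt shear: A_b = π(22)²/4 = 380.13 mm². φR_n = 0.75 × 469 × 380.13 × 2 × 1 = 267.4 kN.
Bearing (25 mm plate, F_u = 450 MPa): end bolts L_c = 51 − 24/2 = 39, R_n = min(1.2×39×25×450, 2.4×22×25×450) = 526.5 kN/bolt; interior L_c = 72 − 24 = 48, R_n = 594 kN/bolt. φR_n = 0.75 × (1×526.5 + 1×594) = 840.4 kN.
Tension yield (gross): A_g = 166×25 = 4150 mm². φR_n = 0.90 × 300 × 4150 = 1120.5 kN.
Block shear: shear path 1×[51+1×72] = 1×123 mm, A_gv = 3075, A_nv = 1×(123 − 1.5×26)×25 = 2100 mm²; tension to near edge: (36 − 0.5×26)×25 = 575 mm². R_n = min(0.6×450×2100, 0.6×300×3075) + 1.0×450×575 = min(567, 553.5) + 258.75 = 812.25 kN. φR_n = 0.75 × 812.25 = 609.2 kN.
Governing: min(267.4, 840.4, 1120.5, 609.2) = 267.4 kN → bolt shear.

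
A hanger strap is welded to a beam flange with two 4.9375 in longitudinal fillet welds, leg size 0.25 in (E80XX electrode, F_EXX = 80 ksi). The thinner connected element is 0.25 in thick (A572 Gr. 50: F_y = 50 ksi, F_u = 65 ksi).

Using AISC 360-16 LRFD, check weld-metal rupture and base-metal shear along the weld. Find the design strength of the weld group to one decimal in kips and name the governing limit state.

62.8 kips (weld metal governs)

Weld metal: throat = 0.707×0.25 = 0.17675 in, L = 2×4.9375 = 9.875 in. φR_n = 0.75 × 0.6 × 80 × 0.17675 × 9.875 = 62.8 kips.
Base metal shear (0.25 in plate): yield φR_n = 1.0×0.6×50×0.25×9.875 = 74.1 kips; rupture φR_n = 0.75×0.6×65×0.25×9.875 = 72.2 kips; take 72.2 kips (rupture).
Governing: min(62.8, 72.2) = 62.8 kips → weld metal.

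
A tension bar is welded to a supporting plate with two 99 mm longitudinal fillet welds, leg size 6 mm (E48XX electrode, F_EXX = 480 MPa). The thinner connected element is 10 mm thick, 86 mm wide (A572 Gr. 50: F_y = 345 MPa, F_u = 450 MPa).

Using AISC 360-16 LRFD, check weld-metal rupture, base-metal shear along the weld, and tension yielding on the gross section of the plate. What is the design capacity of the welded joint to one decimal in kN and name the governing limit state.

181.4 kN (weld metal governs)

Weld metal: throat = 0.707×6 = 4.242 mm, L = 2×99 = 198 mm. φR_n = 0.75 × 0.6 × 480 × 4.242 × 198 = 181.4 kN.
Base metal shear (10 mm plate): yield φR_n = 1.0×0.6×345×10×198 = 409.9 kN; rupture φR_n = 0.75×0.6×450×10×198 = 401.0 kN; take 401.0 kN (rupture).
Tension yield (gross): A_g = 86×10 = 860 mm². φR_n = 0.90 × 345 × 860 = 267.0 kN.
Governing: min(181.4, 401.0, 267.0) = 181.4 kN → weld metal.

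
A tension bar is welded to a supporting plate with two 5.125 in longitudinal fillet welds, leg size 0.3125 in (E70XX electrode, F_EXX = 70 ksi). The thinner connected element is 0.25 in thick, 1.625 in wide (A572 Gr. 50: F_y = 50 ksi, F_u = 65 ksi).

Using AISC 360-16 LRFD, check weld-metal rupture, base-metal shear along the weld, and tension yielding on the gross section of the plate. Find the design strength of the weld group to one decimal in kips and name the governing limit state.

18.3 kips (gross-section yield governs)

Weld metal: throat = 0.707×0.3125 = 0.22094 in, L = 2×5.125 = 10.25 in. φR_n = 0.75 × 0.6 × 70 × 0.22094 × 10.25 = 71.3 kips.
Base metal shear (0.25 in plate): yield φR_n = 1.0×0.6×50×0.25×10.25 = 76.9 kips; rupture φR_n = 0.75×0.6×65×0.25×10.25 = 75.0 kips; take 75.0 kips (rupture).
Tension yield (gross): A_g = 1.625×0.25 = 0.40625 in². φR_n = 0.90 × 50 × 0.40625 = 18.3 kips.
Governing: min(71.3, 75.0, 18.3) = 18.3 kips → gross-section yield.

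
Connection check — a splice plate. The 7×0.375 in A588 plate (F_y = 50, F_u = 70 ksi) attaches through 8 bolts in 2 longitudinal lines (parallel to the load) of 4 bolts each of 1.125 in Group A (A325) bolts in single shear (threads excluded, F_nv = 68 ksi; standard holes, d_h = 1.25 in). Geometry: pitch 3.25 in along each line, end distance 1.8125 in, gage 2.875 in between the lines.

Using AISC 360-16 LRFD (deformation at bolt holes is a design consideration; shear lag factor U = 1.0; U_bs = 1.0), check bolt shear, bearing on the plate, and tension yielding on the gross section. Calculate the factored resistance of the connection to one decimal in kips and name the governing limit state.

118.1 kips (gross-section yield governs)

Bolt shear: A_b = π(1.125)²/4 = 0.99402 in². φR_n = 0.75 × 68 × 0.99402 × 8 × 1 = 405.6 kips.
Bearing (0.375 in plate, F_u = 70 ksi): end bolts L_c = 1.8125 − 1.25/2 = 1.1875, R_n = min(1.2×1.1875×0.375×70, 2.4×1.125×0.375×70) = 37.406 kips/bolt; interior L_c = 3.25 − 1.25 = 2, R_n = 63 kips/bolt. φR_n = 0.75 × (2×37.406 + 6×63) = 339.6 kips.
Tension yield (gross): A_g = 7×0.375 = 2.625 in². φR_n = 0.90 × 50 × 2.625 = 118.1 kips.
Governing: min(405.6, 339.6, 118.1) = 118.1 kips → gross-section yield.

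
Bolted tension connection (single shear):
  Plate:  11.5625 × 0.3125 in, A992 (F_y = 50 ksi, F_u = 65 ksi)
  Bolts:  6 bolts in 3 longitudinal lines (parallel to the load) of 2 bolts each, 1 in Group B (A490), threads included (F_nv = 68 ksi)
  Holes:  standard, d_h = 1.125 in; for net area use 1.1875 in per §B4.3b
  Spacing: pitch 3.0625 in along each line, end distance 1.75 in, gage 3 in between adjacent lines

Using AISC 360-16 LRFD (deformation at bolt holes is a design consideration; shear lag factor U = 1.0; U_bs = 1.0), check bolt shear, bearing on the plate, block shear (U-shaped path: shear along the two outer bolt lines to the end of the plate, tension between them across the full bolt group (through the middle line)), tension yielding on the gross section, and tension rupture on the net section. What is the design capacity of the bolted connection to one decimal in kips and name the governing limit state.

110.6 kips (block shear governs)

Bolt shear: A_b = π(1)²/4 = 0.7854 in². φR_n = 0.75 × 68 × 0.7854 × 6 × 1 = 240.3 kips.
Bearing (0.3125 in plate, F_u = 65 ksi): end bolts L_c = 1.75 − 1.125/2 = 1.1875, R_n = min(1.2×1.1875×0.3125×65, 2.4×1×0.3125×65) = 28.945 kips/bolt; interior L_c = 3.0625 − 1.125 = 1.9375, R_n = 47.227 kips/bolt. φR_n = 0.75 × (3×28.945 + 3×47.227) = 171.4 kips.
Block shear: shear path 2×[1.75+1×3.0625] = 2×4.8125 in, A_gv = 3.0078, A_nv = 2×(4.8125 − 1.5×1.1875)×0.3125 = 1.8945 in²; tension across gage: (6 − 2×1.1875)×0.3125 = 1.1328 in². R_n = min(0.6×65×1.8945, 0.6×50×3.0078) + 1.0×65×1.1328 = min(73.886, 90.234) + 73.632 = 147.52 kips. φR_n = 0.75 × 147.52 = 110.6 kips.
Tension yield (gross): A_g = 11.5625×0.3125 = 3.6133 in². φR_n = 0.90 × 50 × 3.6133 = 162.6 kips.
Tension rupture (net): A_n = (11.5625 − 3×1.1875)×0.3125 = 2.5 in² (U = 1.0, A_e = A_n). φR_n = 0.75 × 65 × 2.5 = 121.9 kips.
Governing: min(240.3, 171.4, 110.6, 162.6, 121.9) = 110.6 kips → block shear.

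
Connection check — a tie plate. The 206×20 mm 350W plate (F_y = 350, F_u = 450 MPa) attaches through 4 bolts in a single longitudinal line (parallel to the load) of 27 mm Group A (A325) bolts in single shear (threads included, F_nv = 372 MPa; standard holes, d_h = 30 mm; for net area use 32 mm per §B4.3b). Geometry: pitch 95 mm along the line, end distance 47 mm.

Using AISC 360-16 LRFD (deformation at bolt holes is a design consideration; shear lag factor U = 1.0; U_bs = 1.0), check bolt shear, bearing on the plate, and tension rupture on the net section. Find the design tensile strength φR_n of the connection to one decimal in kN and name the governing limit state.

639.0 kN (bolt shear governs)

Bolt shear: A_b = π(27)²/4 = 572.56 mm². φR_n = 0.75 × 372 × 572.56 × 4 × 1 = 639.0 kN.
Bearing (20 mm plate, F_u = 450 MPa): end bolts L_c = 47 − 30/2 = 32, R_n = min(1.2×32×20×450, 2.4×27×20×450) = 345.6 kN/bolt; interior L_c = 95 − 30 = 65, R_n = 583.2 kN/bolt. φR_n = 0.75 × (1×345.6 + 3×583.2) = 1571.4 kN.
Tension rupture (net): A_n = (206 − 1×32)×20 = 3480 mm² (U = 1.0, A_e = A_n). φR_n = 0.75 × 450 × 3480 = 1174.5 kN.
Governing: min(639.0, 1571.4, 1174.5) = 639.0 kN → bolt shear.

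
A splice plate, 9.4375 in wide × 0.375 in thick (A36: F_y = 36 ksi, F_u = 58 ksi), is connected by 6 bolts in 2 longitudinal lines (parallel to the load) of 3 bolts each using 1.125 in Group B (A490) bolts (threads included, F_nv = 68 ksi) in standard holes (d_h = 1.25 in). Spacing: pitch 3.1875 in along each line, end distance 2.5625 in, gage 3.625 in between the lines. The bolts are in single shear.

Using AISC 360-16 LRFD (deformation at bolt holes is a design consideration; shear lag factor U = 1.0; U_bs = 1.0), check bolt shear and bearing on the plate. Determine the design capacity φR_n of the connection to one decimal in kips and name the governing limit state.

227.6 kips (bearing governs)

Bolt shear: A_b = π(1.125)²/4 = 0.99402 in². φR_n = 0.75 × 68 × 0.99402 × 6 × 1 = 304.2 kips.
Bearing (0.375 in plate, F_u = 58 ksi): end bolts L_c = 2.5625 − 1.25/2 = 1.9375, R_n = min(1.2×1.9375×0.375×58, 2.4×1.125×0.375×58) = 50.569 kips/bolt; interior L_c = 3.1875 − 1.25 = 1.9375, R_n = 50.569 kips/bolt. φR_n = 0.75 × (2×50.569 + 4×50.569) = 227.6 kips.
Governing: min(304.2, 227.6) = 227.6 kips → bearing.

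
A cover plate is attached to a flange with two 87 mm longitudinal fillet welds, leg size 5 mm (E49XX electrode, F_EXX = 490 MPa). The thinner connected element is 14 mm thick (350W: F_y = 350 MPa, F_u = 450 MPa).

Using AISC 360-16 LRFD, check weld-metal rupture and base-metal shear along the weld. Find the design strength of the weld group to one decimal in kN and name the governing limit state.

135.6 kN (weld metal governs)

Weld metal: throat = 0.707×5 = 3.535 mm, L = 2×87 = 174 mm. φR_n = 0.75 × 0.6 × 490 × 3.535 × 174 = 135.6 kN.
Base metal shear (14 mm plate): yield φR_n = 1.0×0.6×350×14×174 = 511.6 kN; rupture φR_n = 0.75×0.6×450×14×174 = 493.3 kN; take 493.3 kN (rupture).
Governing: min(135.6, 493.3) = 135.6 kN → weld metal.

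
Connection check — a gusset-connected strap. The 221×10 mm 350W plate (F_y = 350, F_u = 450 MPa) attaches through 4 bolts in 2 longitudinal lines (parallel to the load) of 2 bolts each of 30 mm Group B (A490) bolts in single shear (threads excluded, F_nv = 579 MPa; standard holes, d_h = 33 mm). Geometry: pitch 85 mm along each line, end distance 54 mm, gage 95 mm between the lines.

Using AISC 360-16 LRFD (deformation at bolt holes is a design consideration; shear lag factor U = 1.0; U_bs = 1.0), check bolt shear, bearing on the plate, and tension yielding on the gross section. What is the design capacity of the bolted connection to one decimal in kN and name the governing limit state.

696.2 kN (gross-section yield governs)

Bolt shear: A_b = π(30)²/4 = 706.86 mm². φR_n = 0.75 × 579 × 706.86 × 4 × 1 = 1227.8 kN.
Bearing (10 mm plate, F_u = 450 MPa): end bolts L_c = 54 − 33/2 = 37.5, R_n = min(1.2×37.5×10×450, 2.4×30×10×450) = 202.5 kN/bolt; interior L_c = 85 − 33 = 52, R_n = 280.8 kN/bolt. φR_n = 0.75 × (2×202.5 + 2×280.8) = 725.0 kN.
Tension yield (gross): A_g = 221×10 = 2210 mm². φR_n = 0.90 × 350 × 2210 = 696.2 kN.
Governing: min(1227.8, 725.0, 696.2) = 696.2 kN → gross-section yield.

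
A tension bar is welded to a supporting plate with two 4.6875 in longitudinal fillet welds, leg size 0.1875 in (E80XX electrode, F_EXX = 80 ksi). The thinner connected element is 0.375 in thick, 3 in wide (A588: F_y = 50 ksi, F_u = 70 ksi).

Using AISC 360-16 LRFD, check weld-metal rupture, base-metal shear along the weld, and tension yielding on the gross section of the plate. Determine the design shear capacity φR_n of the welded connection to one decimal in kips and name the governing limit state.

Weld metal: throat = 0.707×0.1875 = 0.13256 in, L = 2×4.6875 = 9.375 in. φR_n = 0.75 × 0.6 × 80 × 0.13256 × 9.375 = 44.7 kips.
Base metal shear (0.375 in plate): yield φR_n = 1.0×0.6×50×0.375×9.375 = 105.5 kips; rupture φR_n = 0.75×0.6×70×0.375×9.375 = 110.7 kips; take 105.5 kips (yield).
Tension yield (gross): A_g = 3×0.375 = 1.125 in². φR_n = 0.90 × 50 × 1.125 = 50.6 kips.
Governing: min(44.7, 105.5, 50.6) = 44.7 kips → weld metal.

44.7 kips (weld metal governs)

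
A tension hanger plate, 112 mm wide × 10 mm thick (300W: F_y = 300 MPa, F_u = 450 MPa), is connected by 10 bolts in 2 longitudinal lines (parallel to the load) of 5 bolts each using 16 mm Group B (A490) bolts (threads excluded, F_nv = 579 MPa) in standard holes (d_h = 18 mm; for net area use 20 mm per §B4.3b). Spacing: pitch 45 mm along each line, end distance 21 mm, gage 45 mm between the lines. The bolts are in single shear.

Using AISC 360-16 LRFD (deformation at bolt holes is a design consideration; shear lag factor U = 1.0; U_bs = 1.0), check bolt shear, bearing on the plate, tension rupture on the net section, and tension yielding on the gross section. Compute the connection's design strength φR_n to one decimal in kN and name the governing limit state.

Bolt shear: A_b = π(16)²/4 = 201.06 mm². φR_n = 0.75 × 579 × 201.06 × 10 × 1 = 873.1 kN.
Bearing (10 mm plate, F_u = 450 MPa): end bolts L_c = 21 − 18/2 = 12, R_n = min(1.2×12×10×450, 2.4×16×10×450) = 64.8 kN/bolt; interior L_c = 45 − 18 = 27, R_n = 145.8 kN/bolt. φR_n = 0.75 × (2×64.8 + 8×145.8) = 972.0 kN.
Tension rupture (net): A_n = (112 − 2×20)×10 = 720 mm² (U = 1.0, A_e = A_n). φR_n = 0.75 × 450 × 720 = 243.0 kN.
Tension yield (gross): A_g = 112×10 = 1120 mm². φR_n = 0.90 × 300 × 1120 = 302.4 kN.
Governing: min(873.1, 972.0, 243.0, 302.4) = 243.0 kN → net-section rupture.

243.0 kN (net-section rupture governs)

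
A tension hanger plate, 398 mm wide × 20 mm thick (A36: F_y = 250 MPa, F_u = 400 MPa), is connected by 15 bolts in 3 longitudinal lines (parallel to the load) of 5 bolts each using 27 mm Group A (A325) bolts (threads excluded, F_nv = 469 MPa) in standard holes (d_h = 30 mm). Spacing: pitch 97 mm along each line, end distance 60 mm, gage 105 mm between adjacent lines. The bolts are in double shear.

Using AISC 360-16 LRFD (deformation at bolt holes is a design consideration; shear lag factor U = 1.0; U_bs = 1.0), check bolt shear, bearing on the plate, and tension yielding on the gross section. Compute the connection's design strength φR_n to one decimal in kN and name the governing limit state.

1791.0 kN (gross-section yield governs)

Bolt shear: A_b = π(27)²/4 = 572.56 mm². φR_n = 0.75 × 469 × 572.56 × 15 × 2 = 6041.9 kN.
Bearing (20 mm plate, F_u = 400 MPa): end bolts L_c = 60 − 30/2 = 45, R_n = min(1.2×45×20×400, 2.4×27×20×400) = 432 kN/bolt; interior L_c = 97 − 30 = 67, R_n = 518.4 kN/bolt. φR_n = 0.75 × (3×432 + 12×518.4) = 5637.6 kN.
Tension yield (gross): A_g = 398×20 = 7960 mm². φR_n = 0.90 × 250 × 7960 = 1791.0 kN.
Governing: min(6041.9, 5637.6, 1791.0) = 1791.0 kN → gross-section yield.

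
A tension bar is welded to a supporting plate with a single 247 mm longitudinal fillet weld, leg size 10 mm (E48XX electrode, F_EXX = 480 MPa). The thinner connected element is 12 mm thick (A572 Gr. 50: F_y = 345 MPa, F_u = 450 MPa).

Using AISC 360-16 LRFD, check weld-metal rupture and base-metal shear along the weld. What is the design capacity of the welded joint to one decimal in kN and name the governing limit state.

Weld metal: throat = 0.707×10 = 7.07 mm, L = 247 mm. φR_n = 0.75 × 0.6 × 480 × 7.07 × 247 = 377.2 kN.
Base metal shear (12 mm plate): yield φR_n = 1.0×0.6×345×12×247 = 613.5 kN; rupture φR_n = 0.75×0.6×450×12×247 = 600.2 kN; take 600.2 kN (rupture).
Governing: min(377.2, 600.2) = 377.2 kN → weld metal.

377.2 kN (weld metal governs)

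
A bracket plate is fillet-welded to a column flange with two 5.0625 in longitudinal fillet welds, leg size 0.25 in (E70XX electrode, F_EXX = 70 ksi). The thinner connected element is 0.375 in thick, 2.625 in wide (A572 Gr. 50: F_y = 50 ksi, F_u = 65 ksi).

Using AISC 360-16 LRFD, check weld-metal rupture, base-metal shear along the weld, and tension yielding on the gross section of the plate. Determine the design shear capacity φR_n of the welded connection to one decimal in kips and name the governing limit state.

Weld metal: throat = 0.707×0.25 = 0.17675 in, L = 2×5.0625 = 10.125 in. φR_n = 0.75 × 0.6 × 70 × 0.17675 × 10.125 = 56.4 kips.
Base metal shear (0.375 in plate): yield φR_n = 1.0×0.6×50×0.375×10.125 = 113.9 kips; rupture φR_n = 0.75×0.6×65×0.375×10.125 = 111.1 kips; take 111.1 kips (rupture).
Tension yield (gross): A_g = 2.625×0.375 = 0.98438 in². φR_n = 0.90 × 50 × 0.98438 = 44.3 kips.
Governing: min(56.4, 111.1, 44.3) = 44.3 kips → gross-section yield.

44.3 kips (gross-section yield governs)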